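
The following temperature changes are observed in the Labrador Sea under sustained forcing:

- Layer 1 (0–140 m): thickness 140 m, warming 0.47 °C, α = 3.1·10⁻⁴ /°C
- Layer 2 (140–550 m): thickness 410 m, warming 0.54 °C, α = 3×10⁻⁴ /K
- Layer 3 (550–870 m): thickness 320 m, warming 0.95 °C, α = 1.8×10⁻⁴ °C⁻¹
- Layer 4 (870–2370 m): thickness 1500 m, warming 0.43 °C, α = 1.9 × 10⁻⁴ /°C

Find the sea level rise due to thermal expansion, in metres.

0–140 m: 3.1×10⁻⁴ × 140 × 0.47 = 0.020398 m
Layer 2: 0.54 × 3×10⁻⁴ × 410 = 0.06642 m
0.95 × 320 × 1.8×10⁻⁴ = 0.05472 m
Layer 4: 1.9×10⁻⁴ × 0.43 × 1500 = 0.12255 m
Δh = 0.020398 + 0.06642 + 0.05472 + 0.12255 = 0.264088 m

0.264 m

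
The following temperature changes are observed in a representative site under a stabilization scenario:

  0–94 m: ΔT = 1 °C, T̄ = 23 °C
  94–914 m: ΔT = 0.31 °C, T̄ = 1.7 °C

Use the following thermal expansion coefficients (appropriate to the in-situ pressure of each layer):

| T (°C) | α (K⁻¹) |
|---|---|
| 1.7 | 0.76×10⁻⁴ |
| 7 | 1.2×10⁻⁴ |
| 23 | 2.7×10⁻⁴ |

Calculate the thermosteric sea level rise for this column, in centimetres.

Layer 1 at 23 °C → α = 2.7×10⁻⁴ K⁻¹
Layer 2 at 1.7 °C → α = 0.76×10⁻⁴ K⁻¹
2.7×10⁻⁴ × 94 × 1 = 0.02538 m
94–914 m: 0.76×10⁻⁴ × 0.31 × 820 = 0.0193192 m
Δh = 0.02538 + 0.0193192 = 0.0446992 m ≈ 4.5 cm

Δh = 4.5 cm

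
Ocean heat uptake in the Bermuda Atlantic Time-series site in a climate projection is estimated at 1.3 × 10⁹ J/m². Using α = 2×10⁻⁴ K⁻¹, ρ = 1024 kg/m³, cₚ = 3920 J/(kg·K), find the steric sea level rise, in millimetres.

about 64.8 mm

Δh = αQ/(ρcₚ) = 2×10⁻⁴ × 1.3×10⁹ / (1024 × 3920) ≈ 0.064772 m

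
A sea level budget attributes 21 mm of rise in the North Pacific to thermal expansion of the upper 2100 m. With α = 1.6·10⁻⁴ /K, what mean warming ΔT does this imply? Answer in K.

ΔT = Δh/(αH) = 0.021 / (1.6×10⁻⁴ × 2100) = 0.06250 K

0.063 K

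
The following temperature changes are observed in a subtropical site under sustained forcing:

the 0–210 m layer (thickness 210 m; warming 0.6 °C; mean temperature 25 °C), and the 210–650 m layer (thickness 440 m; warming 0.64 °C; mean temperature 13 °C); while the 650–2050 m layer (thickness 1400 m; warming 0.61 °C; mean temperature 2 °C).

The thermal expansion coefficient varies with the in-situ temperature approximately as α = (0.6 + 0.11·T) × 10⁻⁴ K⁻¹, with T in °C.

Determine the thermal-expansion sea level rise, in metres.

about 0.169 m

Layer 1: α = (0.6 + 0.11×25)×10⁻⁴ = 3.35×10⁻⁴ K⁻¹
Layer 2: α = (0.6 + 0.11×13)×10⁻⁴ = 2.03×10⁻⁴ K⁻¹
Layer 3: α = (0.6 + 0.11×2)×10⁻⁴ = 0.82×10⁻⁴ K⁻¹
210 × 0.6 × 3.35×10⁻⁴ = 0.04221 m
Layer 2: 0.64 × 2.03×10⁻⁴ × 440 = 0.0571648 m
1400 × 0.61 × 0.82×10⁻⁴ = 0.070028 m
Δh = 0.04221 + 0.0571648 + 0.070028 = 0.1694028 m ≈ 0.169 m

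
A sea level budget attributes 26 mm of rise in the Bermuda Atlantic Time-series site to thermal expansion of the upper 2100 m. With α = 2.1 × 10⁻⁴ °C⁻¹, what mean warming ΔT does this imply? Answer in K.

about 0.0590 K

ΔT = Δh/(αH) = 0.026 / (2.1×10⁻⁴ × 2100) ≈ 0.05896 K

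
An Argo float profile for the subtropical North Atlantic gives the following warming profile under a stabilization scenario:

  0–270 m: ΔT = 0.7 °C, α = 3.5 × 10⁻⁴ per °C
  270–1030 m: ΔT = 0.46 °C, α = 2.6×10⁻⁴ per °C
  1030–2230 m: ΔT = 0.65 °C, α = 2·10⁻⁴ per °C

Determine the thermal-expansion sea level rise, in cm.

about 31.3 cm

0–270 m: 270 × 0.7 × 3.5×10⁻⁴ = 0.06615 m
270–1030 m: 2.6×10⁻⁴ × 760 × 0.46 = 0.090896 m
2×10⁻⁴ × 0.65 × 1200 = 0.15600 m
Δh = 0.06615 + 0.090896 + 0.15600 = 0.313046 m ≈ 31.3 cm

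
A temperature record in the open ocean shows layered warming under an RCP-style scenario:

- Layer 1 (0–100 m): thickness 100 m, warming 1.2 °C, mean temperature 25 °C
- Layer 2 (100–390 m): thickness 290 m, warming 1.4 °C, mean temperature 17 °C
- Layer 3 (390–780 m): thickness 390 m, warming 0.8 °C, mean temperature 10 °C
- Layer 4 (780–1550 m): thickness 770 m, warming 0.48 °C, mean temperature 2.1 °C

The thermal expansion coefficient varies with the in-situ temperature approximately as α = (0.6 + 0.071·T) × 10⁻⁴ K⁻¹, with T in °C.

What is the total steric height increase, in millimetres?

170 mm

Layer 1: α = (0.6 + 0.071×25)×10⁻⁴ = 2.375×10⁻⁴ K⁻¹
Layer 2: α = (0.6 + 0.071×17)×10⁻⁴ = 1.807×10⁻⁴ K⁻¹
Layer 3: α = (0.6 + 0.071×10)×10⁻⁴ = 1.31×10⁻⁴ K⁻¹
Layer 4: α = (0.6 + 0.071×2.1)×10⁻⁴ = 0.7491×10⁻⁴ K⁻¹
100 × 2.375×10⁻⁴ × 1.2 = 0.02850 m
100–390 m: 1.807×10⁻⁴ × 290 × 1.4 = 0.0733642 m
390–780 m: 0.8 × 1.31×10⁻⁴ × 390 = 0.040872 m
Layer 4: 0.7491×10⁻⁴ × 770 × 0.48 = 0.027686736 m
Δh = 0.02850 + 0.0733642 + 0.040872 + 0.027686736 = 0.170422936 m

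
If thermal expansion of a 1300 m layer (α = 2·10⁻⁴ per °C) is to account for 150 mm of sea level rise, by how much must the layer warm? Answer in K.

ΔT ≈ 0.58 K

ΔT = Δh/(αH) = 0.15 / (2×10⁻⁴ × 1300) ≈ 0.5769 K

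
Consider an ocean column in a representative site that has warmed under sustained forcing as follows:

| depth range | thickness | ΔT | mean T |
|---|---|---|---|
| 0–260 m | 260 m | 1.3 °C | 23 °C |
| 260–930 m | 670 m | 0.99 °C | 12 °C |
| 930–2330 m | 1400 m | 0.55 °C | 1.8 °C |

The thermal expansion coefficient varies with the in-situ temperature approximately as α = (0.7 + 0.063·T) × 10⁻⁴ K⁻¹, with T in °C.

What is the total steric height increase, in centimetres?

Layer 1: α = (0.7 + 0.063×23)×10⁻⁴ = 2.149×10⁻⁴ K⁻¹
Layer 2: α = (0.7 + 0.063×12)×10⁻⁴ = 1.456×10⁻⁴ K⁻¹
Layer 3: α = (0.7 + 0.063×1.8)×10⁻⁴ = 0.8134×10⁻⁴ K⁻¹
2.149×10⁻⁴ × 260 × 1.3 = 0.0726362 m
670 × 1.456×10⁻⁴ × 0.99 = 0.09657648 m
Layer 3: 0.8134×10⁻⁴ × 0.55 × 1400 = 0.0626318 m
Δh = 0.0726362 + 0.09657648 + 0.0626318 = 0.23184448 m

about 23 cm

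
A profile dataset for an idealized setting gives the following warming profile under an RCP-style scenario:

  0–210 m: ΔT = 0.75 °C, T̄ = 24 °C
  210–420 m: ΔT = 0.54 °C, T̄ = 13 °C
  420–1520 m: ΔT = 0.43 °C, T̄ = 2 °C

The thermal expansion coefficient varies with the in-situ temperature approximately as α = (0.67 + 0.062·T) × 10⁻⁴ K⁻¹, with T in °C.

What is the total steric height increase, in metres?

Layer 1: α = (0.67 + 0.062×24)×10⁻⁴ = 2.158×10⁻⁴ K⁻¹
Layer 2: α = (0.67 + 0.062×13)×10⁻⁴ = 1.476×10⁻⁴ K⁻¹
Layer 3: α = (0.67 + 0.062×2)×10⁻⁴ = 0.794×10⁻⁴ K⁻¹
Layer 1: 210 × 2.158×10⁻⁴ × 0.75 = 0.0339885 m
Layer 2: 1.476×10⁻⁴ × 210 × 0.54 = 0.01673784 m
Layer 3: 1100 × 0.794×10⁻⁴ × 0.43 = 0.0375562 m
Δh = 0.0339885 + 0.01673784 + 0.0375562 = 0.08828254 m

Δh ≈ 0.088 m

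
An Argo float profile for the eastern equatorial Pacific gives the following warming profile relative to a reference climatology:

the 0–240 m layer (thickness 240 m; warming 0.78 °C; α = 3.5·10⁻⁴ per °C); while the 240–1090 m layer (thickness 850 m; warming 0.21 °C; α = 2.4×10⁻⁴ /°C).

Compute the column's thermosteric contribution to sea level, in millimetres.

240 × 3.5×10⁻⁴ × 0.78 = 0.06552 m
240–1090 m: 850 × 0.21 × 2.4×10⁻⁴ = 0.04284 m
Δh = 0.06552 + 0.04284 = 0.10836 m

Δh ≈ 110 mm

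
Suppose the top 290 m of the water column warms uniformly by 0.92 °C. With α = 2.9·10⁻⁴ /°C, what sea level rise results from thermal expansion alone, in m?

Δh = αΔT·H = 2.9×10⁻⁴ × 0.92 × 290 = 0.077372 m

Δh = 0.0774 m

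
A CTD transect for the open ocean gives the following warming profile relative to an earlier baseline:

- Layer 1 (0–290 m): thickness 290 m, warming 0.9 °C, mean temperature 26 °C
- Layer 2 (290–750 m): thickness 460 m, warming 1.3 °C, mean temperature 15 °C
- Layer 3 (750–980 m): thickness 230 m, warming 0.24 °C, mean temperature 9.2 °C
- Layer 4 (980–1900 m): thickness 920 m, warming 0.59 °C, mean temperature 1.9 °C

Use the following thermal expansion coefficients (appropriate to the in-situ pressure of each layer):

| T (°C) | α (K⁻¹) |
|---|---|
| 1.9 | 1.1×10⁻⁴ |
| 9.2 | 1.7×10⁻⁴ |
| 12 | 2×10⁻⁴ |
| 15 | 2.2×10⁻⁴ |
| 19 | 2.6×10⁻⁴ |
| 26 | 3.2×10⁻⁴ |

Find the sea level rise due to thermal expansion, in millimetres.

Layer 1 at 26 °C → α = 3.2×10⁻⁴ K⁻¹
Layer 2 at 15 °C → α = 2.2×10⁻⁴ K⁻¹
Layer 3 at 9.2 °C → α = 1.7×10⁻⁴ K⁻¹
Layer 4 at 1.9 °C → α = 1.1×10⁻⁴ K⁻¹
Layer 1: 290 × 3.2×10⁻⁴ × 0.9 = 0.08352 m
290–750 m: 460 × 1.3 × 2.2×10⁻⁴ = 0.13156 m
1.7×10⁻⁴ × 0.24 × 230 = 0.009384 m
920 × 0.59 × 1.1×10⁻⁴ = 0.059708 m
Δh = 0.08352 + 0.13156 + 0.009384 + 0.059708 = 0.284172 m

about 284 mm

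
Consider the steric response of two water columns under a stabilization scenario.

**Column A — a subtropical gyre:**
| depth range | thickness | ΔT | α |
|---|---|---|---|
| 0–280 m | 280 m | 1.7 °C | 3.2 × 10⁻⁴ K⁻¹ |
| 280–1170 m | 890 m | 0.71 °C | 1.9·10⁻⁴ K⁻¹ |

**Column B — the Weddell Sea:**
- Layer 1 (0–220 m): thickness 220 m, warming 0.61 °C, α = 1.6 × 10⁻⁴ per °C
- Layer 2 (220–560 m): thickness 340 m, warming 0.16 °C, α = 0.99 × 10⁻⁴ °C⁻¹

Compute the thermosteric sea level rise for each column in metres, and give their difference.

A: 0.272 m; B: 0.0269 m; difference 0.246 m

A 0–280 m: 280 × 3.2×10⁻⁴ × 1.7 = 0.15232 m
A Layer 2: 1.9×10⁻⁴ × 0.71 × 890 = 0.120061 m
A total: 0.272381 m
B 0–220 m: 220 × 1.6×10⁻⁴ × 0.61 = 0.021472 m
B Layer 2: 0.16 × 340 × 0.99×10⁻⁴ = 0.0053856 m
B total: 0.0268576 m
Difference: 0.272381 − 0.0268576 = 0.2455234 m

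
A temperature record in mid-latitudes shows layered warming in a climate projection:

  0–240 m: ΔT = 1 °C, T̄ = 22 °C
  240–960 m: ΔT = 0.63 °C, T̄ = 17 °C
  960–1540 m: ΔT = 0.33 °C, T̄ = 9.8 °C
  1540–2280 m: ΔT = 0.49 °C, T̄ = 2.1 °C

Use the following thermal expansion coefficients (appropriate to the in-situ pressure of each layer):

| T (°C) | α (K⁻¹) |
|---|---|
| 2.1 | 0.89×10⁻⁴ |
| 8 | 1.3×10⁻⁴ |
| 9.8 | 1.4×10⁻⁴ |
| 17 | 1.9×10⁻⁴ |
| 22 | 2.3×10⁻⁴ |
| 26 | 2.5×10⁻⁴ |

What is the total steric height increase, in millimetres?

Δh = 200 mm

Layer 1 at 22 °C → α = 2.3×10⁻⁴ K⁻¹
Layer 2 at 17 °C → α = 1.9×10⁻⁴ K⁻¹
Layer 3 at 9.8 °C → α = 1.4×10⁻⁴ K⁻¹
Layer 4 at 2.1 °C → α = 0.89×10⁻⁴ K⁻¹
Layer 1: 1 × 2.3×10⁻⁴ × 240 = 0.05520 m
720 × 0.63 × 1.9×10⁻⁴ = 0.086184 m
1.4×10⁻⁴ × 0.33 × 580 = 0.026796 m
Layer 4: 0.89×10⁻⁴ × 740 × 0.49 = 0.0322714 m
Δh = 0.05520 + 0.086184 + 0.026796 + 0.0322714 = 0.2004514 m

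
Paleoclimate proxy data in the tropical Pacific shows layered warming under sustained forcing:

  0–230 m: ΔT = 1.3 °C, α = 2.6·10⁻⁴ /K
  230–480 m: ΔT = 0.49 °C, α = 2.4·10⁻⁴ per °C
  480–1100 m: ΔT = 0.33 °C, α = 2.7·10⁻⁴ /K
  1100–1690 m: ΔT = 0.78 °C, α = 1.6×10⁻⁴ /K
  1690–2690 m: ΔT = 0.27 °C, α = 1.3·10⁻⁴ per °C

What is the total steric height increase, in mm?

0–230 m: 230 × 1.3 × 2.6×10⁻⁴ = 0.07774 m
Layer 2: 250 × 2.4×10⁻⁴ × 0.49 = 0.02940 m
Layer 3: 620 × 2.7×10⁻⁴ × 0.33 = 0.055242 m
1100–1690 m: 1.6×10⁻⁴ × 0.78 × 590 = 0.073632 m
1690–2690 m: 1.3×10⁻⁴ × 1000 × 0.27 = 0.03510 m
Δh = 0.07774 + 0.02940 + 0.055242 + 0.073632 + 0.03510 = 0.271114 m

Δh = 271 mm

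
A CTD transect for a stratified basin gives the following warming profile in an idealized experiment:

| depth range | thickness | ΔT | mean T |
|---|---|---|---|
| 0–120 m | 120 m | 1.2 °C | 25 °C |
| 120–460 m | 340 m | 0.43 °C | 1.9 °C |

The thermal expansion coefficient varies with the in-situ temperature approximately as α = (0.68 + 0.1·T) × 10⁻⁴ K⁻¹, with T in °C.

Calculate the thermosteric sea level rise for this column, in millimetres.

Layer 1: α = (0.68 + 0.1×25)×10⁻⁴ = 3.18×10⁻⁴ K⁻¹
Layer 2: α = (0.68 + 0.1×1.9)×10⁻⁴ = 0.87×10⁻⁴ K⁻¹
0–120 m: 120 × 1.2 × 3.18×10⁻⁴ = 0.045792 m
Layer 2: 0.87×10⁻⁴ × 0.43 × 340 = 0.0127194 m
Δh = 0.045792 + 0.0127194 = 0.0585114 m

about 58.5 mm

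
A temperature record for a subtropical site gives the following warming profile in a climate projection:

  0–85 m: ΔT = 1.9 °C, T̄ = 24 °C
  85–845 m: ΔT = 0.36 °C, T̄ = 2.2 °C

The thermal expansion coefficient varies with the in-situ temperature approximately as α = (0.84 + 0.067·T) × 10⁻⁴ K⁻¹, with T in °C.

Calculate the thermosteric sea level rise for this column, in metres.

Layer 1: α = (0.84 + 0.067×24)×10⁻⁴ = 2.448×10⁻⁴ K⁻¹
Layer 2: α = (0.84 + 0.067×2.2)×10⁻⁴ = 0.9874×10⁻⁴ K⁻¹
1.9 × 85 × 2.448×10⁻⁴ = 0.0395352 m
85–845 m: 760 × 0.9874×10⁻⁴ × 0.36 = 0.027015264 m
Δh = 0.0395352 + 0.027015264 = 0.066550464 m ≈ 0.067 m

Δh = 0.067 m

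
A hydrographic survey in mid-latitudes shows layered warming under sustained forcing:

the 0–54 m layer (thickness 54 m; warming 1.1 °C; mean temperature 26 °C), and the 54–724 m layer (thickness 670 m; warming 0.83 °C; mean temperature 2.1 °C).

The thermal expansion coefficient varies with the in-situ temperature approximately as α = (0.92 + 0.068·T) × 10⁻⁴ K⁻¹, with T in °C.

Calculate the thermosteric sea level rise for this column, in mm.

Layer 1: α = (0.92 + 0.068×26)×10⁻⁴ = 2.688×10⁻⁴ K⁻¹
Layer 2: α = (0.92 + 0.068×2.1)×10⁻⁴ = 1.0628×10⁻⁴ K⁻¹
0–54 m: 54 × 1.1 × 2.688×10⁻⁴ = 0.01596672 m
Layer 2: 1.0628×10⁻⁴ × 0.83 × 670 = 0.059102308 m
Δh = 0.01596672 + 0.059102308 = 0.075069028 m ≈ 75.1 mm

75.1 mm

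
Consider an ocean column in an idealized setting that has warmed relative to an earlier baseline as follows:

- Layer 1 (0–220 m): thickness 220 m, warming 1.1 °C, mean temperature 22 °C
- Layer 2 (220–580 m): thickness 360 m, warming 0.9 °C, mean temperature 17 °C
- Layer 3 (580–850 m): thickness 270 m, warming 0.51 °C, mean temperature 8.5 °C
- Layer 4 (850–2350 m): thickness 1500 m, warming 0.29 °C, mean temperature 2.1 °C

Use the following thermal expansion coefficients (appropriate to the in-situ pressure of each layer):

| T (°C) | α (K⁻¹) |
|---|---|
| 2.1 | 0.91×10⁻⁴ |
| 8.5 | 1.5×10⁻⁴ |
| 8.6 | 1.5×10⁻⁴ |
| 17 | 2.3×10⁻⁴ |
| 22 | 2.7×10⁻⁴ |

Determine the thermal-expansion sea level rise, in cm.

Layer 1 at 22 °C → α = 2.7×10⁻⁴ K⁻¹
Layer 2 at 17 °C → α = 2.3×10⁻⁴ K⁻¹
Layer 3 at 8.5 °C → α = 1.5×10⁻⁴ K⁻¹
Layer 4 at 2.1 °C → α = 0.91×10⁻⁴ K⁻¹
2.7×10⁻⁴ × 1.1 × 220 = 0.06534 m
220–580 m: 0.9 × 2.3×10⁻⁴ × 360 = 0.07452 m
270 × 1.5×10⁻⁴ × 0.51 = 0.020655 m
0.29 × 1500 × 0.91×10⁻⁴ = 0.039585 m
Δh = 0.06534 + 0.07452 + 0.020655 + 0.039585 = 0.20010 m ≈ 20 cm

20 cm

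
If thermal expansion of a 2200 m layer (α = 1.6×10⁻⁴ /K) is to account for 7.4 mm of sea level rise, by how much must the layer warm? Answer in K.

about 0.021 K

ΔT = Δh/(αH) = 0.0074 / (1.6×10⁻⁴ × 2200) ≈ 0.02102 K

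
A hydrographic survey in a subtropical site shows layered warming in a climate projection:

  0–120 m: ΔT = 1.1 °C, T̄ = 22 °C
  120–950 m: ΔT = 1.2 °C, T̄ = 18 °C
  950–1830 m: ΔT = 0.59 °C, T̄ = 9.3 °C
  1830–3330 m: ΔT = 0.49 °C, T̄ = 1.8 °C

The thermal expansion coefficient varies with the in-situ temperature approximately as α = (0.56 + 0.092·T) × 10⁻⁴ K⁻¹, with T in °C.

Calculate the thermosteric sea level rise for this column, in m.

Layer 1: α = (0.56 + 0.092×22)×10⁻⁴ = 2.584×10⁻⁴ K⁻¹
Layer 2: α = (0.56 + 0.092×18)×10⁻⁴ = 2.216×10⁻⁴ K⁻¹
Layer 3: α = (0.56 + 0.092×9.3)×10⁻⁴ = 1.4156×10⁻⁴ K⁻¹
Layer 4: α = (0.56 + 0.092×1.8)×10⁻⁴ = 0.7256×10⁻⁴ K⁻¹
2.584×10⁻⁴ × 120 × 1.1 = 0.0341088 m
Layer 2: 830 × 2.216×10⁻⁴ × 1.2 = 0.2207136 m
Layer 3: 0.59 × 880 × 1.4156×10⁻⁴ = 0.073497952 m
Layer 4: 1500 × 0.7256×10⁻⁴ × 0.49 = 0.0533316 m
Δh = 0.0341088 + 0.2207136 + 0.073497952 + 0.0533316 = 0.381651952 m ≈ 0.382 m

Δh = 0.382 m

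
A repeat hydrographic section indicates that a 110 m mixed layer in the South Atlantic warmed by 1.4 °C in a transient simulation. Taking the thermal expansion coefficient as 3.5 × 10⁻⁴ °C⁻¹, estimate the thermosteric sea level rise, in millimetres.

53.9 mm of thermosteric rise

Δh = αΔT·H = 3.5×10⁻⁴ × 1.4 × 110 = 0.05390 m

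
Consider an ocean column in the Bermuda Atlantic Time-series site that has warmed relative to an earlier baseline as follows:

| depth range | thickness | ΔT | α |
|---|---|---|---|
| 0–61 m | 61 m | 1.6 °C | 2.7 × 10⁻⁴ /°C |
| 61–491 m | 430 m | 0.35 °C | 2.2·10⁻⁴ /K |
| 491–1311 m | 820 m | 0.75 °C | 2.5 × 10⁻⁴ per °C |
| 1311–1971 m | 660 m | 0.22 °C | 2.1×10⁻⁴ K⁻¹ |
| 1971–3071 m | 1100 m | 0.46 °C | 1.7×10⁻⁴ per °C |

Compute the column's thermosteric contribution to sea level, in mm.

Δh = 330 mm

Layer 1: 2.7×10⁻⁴ × 61 × 1.6 = 0.026352 m
Layer 2: 430 × 0.35 × 2.2×10⁻⁴ = 0.03311 m
491–1311 m: 2.5×10⁻⁴ × 820 × 0.75 = 0.15375 m
Layer 4: 0.22 × 660 × 2.1×10⁻⁴ = 0.030492 m
Layer 5: 1100 × 0.46 × 1.7×10⁻⁴ = 0.08602 m
Δh = 0.026352 + 0.03311 + 0.15375 + 0.030492 + 0.08602 = 0.329724 m ≈ 330 mm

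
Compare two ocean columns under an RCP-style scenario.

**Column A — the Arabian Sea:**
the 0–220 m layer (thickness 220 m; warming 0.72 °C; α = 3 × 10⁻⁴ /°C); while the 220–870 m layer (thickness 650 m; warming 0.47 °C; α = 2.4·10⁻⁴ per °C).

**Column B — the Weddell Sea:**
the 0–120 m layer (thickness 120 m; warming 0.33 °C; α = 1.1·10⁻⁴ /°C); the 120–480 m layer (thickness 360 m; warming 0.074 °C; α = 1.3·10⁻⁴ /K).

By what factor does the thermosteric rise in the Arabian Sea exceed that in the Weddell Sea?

A 0.72 × 3×10⁻⁴ × 220 = 0.04752 m
A 650 × 2.4×10⁻⁴ × 0.47 = 0.07332 m
A total: 0.12084 m
B 0.33 × 120 × 1.1×10⁻⁴ = 0.004356 m
B 120–480 m: 360 × 0.074 × 1.3×10⁻⁴ = 0.0034632 m
B total: 0.0078192 m
Ratio: 0.12084 / 0.0078192 ≈ 15.45

a factor of 15.5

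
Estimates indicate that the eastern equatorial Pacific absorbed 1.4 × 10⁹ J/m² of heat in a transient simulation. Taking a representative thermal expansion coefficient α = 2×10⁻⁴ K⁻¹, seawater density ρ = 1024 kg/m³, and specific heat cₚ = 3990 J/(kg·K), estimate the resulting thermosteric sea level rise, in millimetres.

Δh = 68.5 mm

Δh = αQ/(ρcₚ) = 2×10⁻⁴ × 1.4×10⁹ / (1024 × 3990) ≈ 0.068531 m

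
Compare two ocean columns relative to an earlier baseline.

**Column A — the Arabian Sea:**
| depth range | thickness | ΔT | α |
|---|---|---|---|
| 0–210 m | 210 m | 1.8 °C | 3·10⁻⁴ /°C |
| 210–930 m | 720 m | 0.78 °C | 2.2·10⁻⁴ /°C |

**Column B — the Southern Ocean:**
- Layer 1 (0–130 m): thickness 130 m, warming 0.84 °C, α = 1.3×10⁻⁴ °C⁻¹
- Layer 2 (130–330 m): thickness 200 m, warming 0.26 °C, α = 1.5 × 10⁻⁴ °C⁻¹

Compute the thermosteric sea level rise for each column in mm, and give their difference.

A: 237 mm; B: 22.0 mm; difference 215 mm

A 3×10⁻⁴ × 1.8 × 210 = 0.11340 m
A Layer 2: 720 × 2.2×10⁻⁴ × 0.78 = 0.123552 m
A total: 0.236952 m
B 0–130 m: 0.84 × 1.3×10⁻⁴ × 130 = 0.014196 m
B 200 × 0.26 × 1.5×10⁻⁴ = 0.00780 m
B total: 0.021996 m
Difference: 0.236952 − 0.021996 = 0.214956 m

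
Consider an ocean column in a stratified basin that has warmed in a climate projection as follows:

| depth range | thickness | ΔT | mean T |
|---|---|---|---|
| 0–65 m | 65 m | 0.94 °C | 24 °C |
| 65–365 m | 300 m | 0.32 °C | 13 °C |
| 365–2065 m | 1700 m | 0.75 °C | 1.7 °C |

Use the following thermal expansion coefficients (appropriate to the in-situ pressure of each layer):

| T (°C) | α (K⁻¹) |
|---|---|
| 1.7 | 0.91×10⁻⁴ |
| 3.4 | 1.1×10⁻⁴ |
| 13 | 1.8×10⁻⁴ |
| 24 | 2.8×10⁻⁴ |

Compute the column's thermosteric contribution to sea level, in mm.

150 mm

Layer 1 at 24 °C → α = 2.8×10⁻⁴ K⁻¹
Layer 2 at 13 °C → α = 1.8×10⁻⁴ K⁻¹
Layer 3 at 1.7 °C → α = 0.91×10⁻⁴ K⁻¹
2.8×10⁻⁴ × 65 × 0.94 = 0.017108 m
Layer 2: 1.8×10⁻⁴ × 300 × 0.32 = 0.01728 m
1700 × 0.91×10⁻⁴ × 0.75 = 0.116025 m
Δh = 0.017108 + 0.01728 + 0.116025 = 0.150413 m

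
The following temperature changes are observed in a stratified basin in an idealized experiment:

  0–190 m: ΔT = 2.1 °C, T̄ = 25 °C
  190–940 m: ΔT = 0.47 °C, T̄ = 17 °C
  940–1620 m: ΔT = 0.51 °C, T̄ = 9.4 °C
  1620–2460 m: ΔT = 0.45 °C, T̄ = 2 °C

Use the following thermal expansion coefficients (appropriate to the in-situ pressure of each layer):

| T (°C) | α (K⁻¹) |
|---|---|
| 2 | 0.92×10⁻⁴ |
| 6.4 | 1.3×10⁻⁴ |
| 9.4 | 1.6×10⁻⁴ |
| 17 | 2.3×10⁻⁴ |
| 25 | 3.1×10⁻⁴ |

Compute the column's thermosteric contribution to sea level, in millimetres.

Layer 1 at 25 °C → α = 3.1×10⁻⁴ K⁻¹
Layer 2 at 17 °C → α = 2.3×10⁻⁴ K⁻¹
Layer 3 at 9.4 °C → α = 1.6×10⁻⁴ K⁻¹
Layer 4 at 2 °C → α = 0.92×10⁻⁴ K⁻¹
3.1×10⁻⁴ × 190 × 2.1 = 0.12369 m
0.47 × 750 × 2.3×10⁻⁴ = 0.081075 m
Layer 3: 1.6×10⁻⁴ × 0.51 × 680 = 0.055488 m
1620–2460 m: 0.45 × 840 × 0.92×10⁻⁴ = 0.034776 m
Δh = 0.12369 + 0.081075 + 0.055488 + 0.034776 = 0.295029 m

295 mm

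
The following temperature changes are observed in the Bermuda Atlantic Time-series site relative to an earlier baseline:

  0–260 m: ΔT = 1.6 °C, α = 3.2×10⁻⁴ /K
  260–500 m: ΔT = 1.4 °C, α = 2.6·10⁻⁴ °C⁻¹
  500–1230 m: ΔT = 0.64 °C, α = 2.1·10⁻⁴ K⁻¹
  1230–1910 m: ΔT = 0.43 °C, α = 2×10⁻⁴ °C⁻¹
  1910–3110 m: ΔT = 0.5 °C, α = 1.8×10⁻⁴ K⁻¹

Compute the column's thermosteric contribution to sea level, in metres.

0–260 m: 260 × 1.6 × 3.2×10⁻⁴ = 0.13312 m
260–500 m: 1.4 × 2.6×10⁻⁴ × 240 = 0.08736 m
Layer 3: 0.64 × 2.1×10⁻⁴ × 730 = 0.098112 m
1230–1910 m: 680 × 0.43 × 2×10⁻⁴ = 0.05848 m
1200 × 0.5 × 1.8×10⁻⁴ = 0.10800 m
Δh = 0.13312 + 0.08736 + 0.098112 + 0.05848 + 0.10800 = 0.485072 m

Δh ≈ 0.49 m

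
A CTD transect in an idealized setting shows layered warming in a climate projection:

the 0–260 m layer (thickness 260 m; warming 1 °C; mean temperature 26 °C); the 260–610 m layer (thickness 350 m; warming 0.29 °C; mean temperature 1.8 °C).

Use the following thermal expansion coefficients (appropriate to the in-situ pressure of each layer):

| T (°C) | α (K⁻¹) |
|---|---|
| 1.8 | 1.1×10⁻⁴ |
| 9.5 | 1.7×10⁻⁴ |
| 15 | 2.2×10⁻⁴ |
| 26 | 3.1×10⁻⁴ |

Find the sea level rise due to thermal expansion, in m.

Layer 1 at 26 °C → α = 3.1×10⁻⁴ K⁻¹
Layer 2 at 1.8 °C → α = 1.1×10⁻⁴ K⁻¹
Layer 1: 260 × 1 × 3.1×10⁻⁴ = 0.08060 m
260–610 m: 350 × 1.1×10⁻⁴ × 0.29 = 0.011165 m
Δh = 0.08060 + 0.011165 = 0.091765 m ≈ 0.092 m

Δh = 0.092 m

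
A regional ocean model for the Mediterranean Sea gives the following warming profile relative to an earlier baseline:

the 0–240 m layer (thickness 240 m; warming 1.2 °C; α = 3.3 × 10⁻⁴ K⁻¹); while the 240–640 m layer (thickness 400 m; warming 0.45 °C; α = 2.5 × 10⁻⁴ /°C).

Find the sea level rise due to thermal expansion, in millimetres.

Layer 1: 3.3×10⁻⁴ × 1.2 × 240 = 0.09504 m
2.5×10⁻⁴ × 0.45 × 400 = 0.04500 m
Δh = 0.09504 + 0.04500 = 0.14004 m

140 mm of thermosteric rise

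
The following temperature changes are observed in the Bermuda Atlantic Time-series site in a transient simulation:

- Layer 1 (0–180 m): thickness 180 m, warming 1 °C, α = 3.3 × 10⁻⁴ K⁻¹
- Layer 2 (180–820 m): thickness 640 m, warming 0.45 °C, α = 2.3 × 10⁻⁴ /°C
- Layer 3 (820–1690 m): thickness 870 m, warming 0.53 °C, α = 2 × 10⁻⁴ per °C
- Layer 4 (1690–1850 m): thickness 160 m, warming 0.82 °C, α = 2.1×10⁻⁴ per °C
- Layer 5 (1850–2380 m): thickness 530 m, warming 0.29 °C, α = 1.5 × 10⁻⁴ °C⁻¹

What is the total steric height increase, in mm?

1 × 3.3×10⁻⁴ × 180 = 0.05940 m
640 × 2.3×10⁻⁴ × 0.45 = 0.06624 m
820–1690 m: 870 × 2×10⁻⁴ × 0.53 = 0.09222 m
160 × 0.82 × 2.1×10⁻⁴ = 0.027552 m
0.29 × 530 × 1.5×10⁻⁴ = 0.023055 m
Δh = 0.05940 + 0.06624 + 0.09222 + 0.027552 + 0.023055 = 0.268467 m

Δh = 268 mm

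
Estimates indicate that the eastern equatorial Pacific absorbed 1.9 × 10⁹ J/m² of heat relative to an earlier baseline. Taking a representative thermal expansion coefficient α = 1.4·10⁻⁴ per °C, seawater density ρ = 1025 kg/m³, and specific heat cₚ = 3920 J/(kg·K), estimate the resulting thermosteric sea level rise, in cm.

6.62 cm of thermosteric rise

Δh = αQ/(ρcₚ) = 1.4×10⁻⁴ × 1.9×10⁹ / (1025 × 3920) ≈ 0.066202 m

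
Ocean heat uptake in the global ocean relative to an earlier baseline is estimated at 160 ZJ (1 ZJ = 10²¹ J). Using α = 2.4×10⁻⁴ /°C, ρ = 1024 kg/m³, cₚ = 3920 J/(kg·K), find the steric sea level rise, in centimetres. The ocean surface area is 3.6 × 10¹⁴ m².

about 2.7 cm

Per unit area: Q = 160×10²¹ / (3.6×10¹⁴) ≈ 4.444×10⁸ J/m²
Δh = αQ/(ρcₚ) = 2.4×10⁻⁴ × 4.444×10⁸ / (1024 × 3920) ≈ 0.02657 m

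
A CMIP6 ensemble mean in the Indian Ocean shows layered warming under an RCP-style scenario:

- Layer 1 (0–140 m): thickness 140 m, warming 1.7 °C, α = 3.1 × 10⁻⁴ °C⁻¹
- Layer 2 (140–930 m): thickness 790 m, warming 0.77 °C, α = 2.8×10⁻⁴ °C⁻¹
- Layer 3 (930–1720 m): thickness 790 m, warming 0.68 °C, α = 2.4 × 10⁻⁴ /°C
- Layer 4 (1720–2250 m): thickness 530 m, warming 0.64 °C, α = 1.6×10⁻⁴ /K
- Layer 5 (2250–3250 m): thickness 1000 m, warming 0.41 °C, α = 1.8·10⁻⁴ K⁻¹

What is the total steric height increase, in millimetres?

Δh = 501 mm

Layer 1: 3.1×10⁻⁴ × 1.7 × 140 = 0.07378 m
140–930 m: 2.8×10⁻⁴ × 790 × 0.77 = 0.170324 m
Layer 3: 2.4×10⁻⁴ × 0.68 × 790 = 0.128928 m
Layer 4: 1.6×10⁻⁴ × 0.64 × 530 = 0.054272 m
Layer 5: 1000 × 0.41 × 1.8×10⁻⁴ = 0.07380 m
Δh = 0.07378 + 0.170324 + 0.128928 + 0.054272 + 0.07380 = 0.501104 m ≈ 501 mm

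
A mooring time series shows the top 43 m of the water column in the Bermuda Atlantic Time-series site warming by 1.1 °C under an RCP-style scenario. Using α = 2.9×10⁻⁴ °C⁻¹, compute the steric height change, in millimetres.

Δh = αΔT·H = 2.9×10⁻⁴ × 1.1 × 43 = 0.013717 m

14 mm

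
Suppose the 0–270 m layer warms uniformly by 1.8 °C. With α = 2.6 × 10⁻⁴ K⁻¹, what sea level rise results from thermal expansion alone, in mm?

Δh = αΔT·H = 2.6×10⁻⁴ × 1.8 × 270 = 0.12636 m

about 126 mm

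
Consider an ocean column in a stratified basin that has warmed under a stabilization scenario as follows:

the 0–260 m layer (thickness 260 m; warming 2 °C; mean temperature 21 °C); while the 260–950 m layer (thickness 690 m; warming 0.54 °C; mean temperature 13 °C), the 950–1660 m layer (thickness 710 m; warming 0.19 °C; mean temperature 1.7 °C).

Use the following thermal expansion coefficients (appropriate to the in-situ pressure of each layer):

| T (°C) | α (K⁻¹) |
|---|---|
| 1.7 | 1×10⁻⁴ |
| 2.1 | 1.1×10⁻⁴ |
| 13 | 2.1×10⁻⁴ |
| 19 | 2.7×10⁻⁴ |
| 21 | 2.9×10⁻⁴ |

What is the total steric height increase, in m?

Layer 1 at 21 °C → α = 2.9×10⁻⁴ K⁻¹
Layer 2 at 13 °C → α = 2.1×10⁻⁴ K⁻¹
Layer 3 at 1.7 °C → α = 1×10⁻⁴ K⁻¹
Layer 1: 260 × 2 × 2.9×10⁻⁴ = 0.15080 m
690 × 0.54 × 2.1×10⁻⁴ = 0.078246 m
950–1660 m: 710 × 1×10⁻⁴ × 0.19 = 0.01349 m
Δh = 0.15080 + 0.078246 + 0.01349 = 0.242536 m

Δh ≈ 0.243 m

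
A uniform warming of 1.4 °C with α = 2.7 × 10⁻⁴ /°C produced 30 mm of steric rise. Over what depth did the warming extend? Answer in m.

79 m

H = Δh/(αΔT) = 0.03 / (2.7×10⁻⁴ × 1.4) ≈ 79.37 m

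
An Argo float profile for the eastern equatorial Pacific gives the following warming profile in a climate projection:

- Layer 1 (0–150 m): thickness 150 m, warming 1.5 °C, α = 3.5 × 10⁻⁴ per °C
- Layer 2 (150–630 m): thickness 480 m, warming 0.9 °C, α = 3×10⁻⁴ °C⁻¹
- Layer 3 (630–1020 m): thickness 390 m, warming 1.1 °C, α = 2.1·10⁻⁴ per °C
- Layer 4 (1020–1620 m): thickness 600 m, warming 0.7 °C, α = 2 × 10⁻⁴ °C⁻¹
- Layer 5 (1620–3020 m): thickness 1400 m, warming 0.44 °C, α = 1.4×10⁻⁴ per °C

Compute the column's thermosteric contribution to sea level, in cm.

150 × 1.5 × 3.5×10⁻⁴ = 0.07875 m
0.9 × 3×10⁻⁴ × 480 = 0.12960 m
Layer 3: 1.1 × 390 × 2.1×10⁻⁴ = 0.09009 m
600 × 0.7 × 2×10⁻⁴ = 0.08400 m
Layer 5: 1400 × 0.44 × 1.4×10⁻⁴ = 0.08624 m
Δh = 0.07875 + 0.12960 + 0.09009 + 0.08400 + 0.08624 = 0.46868 m

47 cm of thermosteric rise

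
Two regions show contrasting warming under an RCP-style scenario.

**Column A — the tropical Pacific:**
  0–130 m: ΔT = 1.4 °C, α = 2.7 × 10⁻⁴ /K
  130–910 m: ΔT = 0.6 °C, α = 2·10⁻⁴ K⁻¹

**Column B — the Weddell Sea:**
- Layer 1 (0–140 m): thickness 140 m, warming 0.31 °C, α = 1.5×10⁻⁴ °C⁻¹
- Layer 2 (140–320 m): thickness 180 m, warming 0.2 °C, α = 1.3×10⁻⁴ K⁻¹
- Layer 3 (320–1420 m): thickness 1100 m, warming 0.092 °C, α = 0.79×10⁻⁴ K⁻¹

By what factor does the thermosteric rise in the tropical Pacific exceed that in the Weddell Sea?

≈ 7.44×

A Layer 1: 130 × 1.4 × 2.7×10⁻⁴ = 0.04914 m
A 130–910 m: 0.6 × 780 × 2×10⁻⁴ = 0.09360 m
A total: 0.14274 m
B 0–140 m: 140 × 1.5×10⁻⁴ × 0.31 = 0.00651 m
B 140–320 m: 180 × 1.3×10⁻⁴ × 0.2 = 0.00468 m
B 0.092 × 0.79×10⁻⁴ × 1100 = 0.0079948 m
B total: 0.0191848 m
Ratio: 0.14274 / 0.0191848 ≈ 7.440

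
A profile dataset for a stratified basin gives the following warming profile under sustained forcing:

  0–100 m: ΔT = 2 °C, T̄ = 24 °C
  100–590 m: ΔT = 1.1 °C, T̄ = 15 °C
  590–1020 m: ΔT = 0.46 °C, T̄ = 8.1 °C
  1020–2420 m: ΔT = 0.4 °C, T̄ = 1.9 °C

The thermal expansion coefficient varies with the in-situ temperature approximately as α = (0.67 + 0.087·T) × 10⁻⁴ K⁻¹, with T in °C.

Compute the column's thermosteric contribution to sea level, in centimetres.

Layer 1: α = (0.67 + 0.087×24)×10⁻⁴ = 2.758×10⁻⁴ K⁻¹
Layer 2: α = (0.67 + 0.087×15)×10⁻⁴ = 1.975×10⁻⁴ K⁻¹
Layer 3: α = (0.67 + 0.087×8.1)×10⁻⁴ = 1.3747×10⁻⁴ K⁻¹
Layer 4: α = (0.67 + 0.087×1.9)×10⁻⁴ = 0.8353×10⁻⁴ K⁻¹
Layer 1: 100 × 2 × 2.758×10⁻⁴ = 0.05516 m
100–590 m: 490 × 1.1 × 1.975×10⁻⁴ = 0.1064525 m
590–1020 m: 1.3747×10⁻⁴ × 430 × 0.46 = 0.027191566 m
Layer 4: 0.8353×10⁻⁴ × 1400 × 0.4 = 0.0467768 m
Δh = 0.05516 + 0.1064525 + 0.027191566 + 0.0467768 = 0.235580866 m

23.6 cm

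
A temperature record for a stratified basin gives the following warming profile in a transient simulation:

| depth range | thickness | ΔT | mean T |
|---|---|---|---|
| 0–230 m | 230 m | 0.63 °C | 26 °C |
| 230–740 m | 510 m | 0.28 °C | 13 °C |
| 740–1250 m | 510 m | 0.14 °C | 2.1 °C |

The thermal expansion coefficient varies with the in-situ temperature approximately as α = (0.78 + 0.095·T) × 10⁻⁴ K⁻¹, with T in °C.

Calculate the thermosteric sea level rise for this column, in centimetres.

Layer 1: α = (0.78 + 0.095×26)×10⁻⁴ = 3.25×10⁻⁴ K⁻¹
Layer 2: α = (0.78 + 0.095×13)×10⁻⁴ = 2.015×10⁻⁴ K⁻¹
Layer 3: α = (0.78 + 0.095×2.1)×10⁻⁴ = 0.9795×10⁻⁴ K⁻¹
Layer 1: 3.25×10⁻⁴ × 0.63 × 230 = 0.0470925 m
2.015×10⁻⁴ × 0.28 × 510 = 0.0287742 m
740–1250 m: 0.14 × 0.9795×10⁻⁴ × 510 = 0.00699363 m
Δh = 0.0470925 + 0.0287742 + 0.00699363 = 0.08286033 m

about 8.29 cm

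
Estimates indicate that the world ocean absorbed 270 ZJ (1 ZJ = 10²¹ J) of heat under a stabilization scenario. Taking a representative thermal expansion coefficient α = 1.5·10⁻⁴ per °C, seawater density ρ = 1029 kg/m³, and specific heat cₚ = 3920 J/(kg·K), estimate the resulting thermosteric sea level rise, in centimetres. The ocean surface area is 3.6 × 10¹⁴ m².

Δh = 2.8 cm

Per unit area: Q = 270×10²¹ / (3.6×10¹⁴) = 7.5×10⁸ J/m²
Δh = αQ/(ρcₚ) = 1.5×10⁻⁴ × 7.5×10⁸ / (1029 × 3920) ≈ 0.02789 m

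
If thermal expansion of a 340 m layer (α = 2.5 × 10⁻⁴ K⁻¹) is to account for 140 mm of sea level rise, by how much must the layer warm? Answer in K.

ΔT ≈ 1.65 K

ΔT = Δh/(αH) = 0.14 / (2.5×10⁻⁴ × 340) ≈ 1.647 K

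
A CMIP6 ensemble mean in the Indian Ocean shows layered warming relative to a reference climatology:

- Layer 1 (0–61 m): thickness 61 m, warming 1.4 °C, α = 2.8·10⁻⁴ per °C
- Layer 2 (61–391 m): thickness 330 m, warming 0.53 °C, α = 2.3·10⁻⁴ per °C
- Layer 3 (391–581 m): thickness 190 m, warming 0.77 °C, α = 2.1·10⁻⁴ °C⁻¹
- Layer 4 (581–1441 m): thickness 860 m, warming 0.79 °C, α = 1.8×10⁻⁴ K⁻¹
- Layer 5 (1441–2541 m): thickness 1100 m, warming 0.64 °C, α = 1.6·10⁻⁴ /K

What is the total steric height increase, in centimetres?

Layer 1: 61 × 1.4 × 2.8×10⁻⁴ = 0.023912 m
330 × 2.3×10⁻⁴ × 0.53 = 0.040227 m
2.1×10⁻⁴ × 190 × 0.77 = 0.030723 m
860 × 0.79 × 1.8×10⁻⁴ = 0.122292 m
0.64 × 1.6×10⁻⁴ × 1100 = 0.11264 m
Δh = 0.023912 + 0.040227 + 0.030723 + 0.122292 + 0.11264 = 0.329794 m

Δh ≈ 33 cm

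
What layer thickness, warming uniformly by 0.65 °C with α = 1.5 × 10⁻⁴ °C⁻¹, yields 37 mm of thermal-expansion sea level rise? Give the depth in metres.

H = Δh/(αΔT) = 0.037 / (1.5×10⁻⁴ × 0.65) ≈ 379.5 m

about 380 m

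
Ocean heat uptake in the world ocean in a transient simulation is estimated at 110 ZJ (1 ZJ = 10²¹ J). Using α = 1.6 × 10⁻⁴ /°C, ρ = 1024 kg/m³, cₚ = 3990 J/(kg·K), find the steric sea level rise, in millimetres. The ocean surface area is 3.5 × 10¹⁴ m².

12.3 mm

Per unit area: Q = 110×10²¹ / (3.5×10¹⁴) ≈ 3.143×10⁸ J/m²
Δh = αQ/(ρcₚ) = 1.6×10⁻⁴ × 3.143×10⁸ / (1024 × 3990) ≈ 0.012308 m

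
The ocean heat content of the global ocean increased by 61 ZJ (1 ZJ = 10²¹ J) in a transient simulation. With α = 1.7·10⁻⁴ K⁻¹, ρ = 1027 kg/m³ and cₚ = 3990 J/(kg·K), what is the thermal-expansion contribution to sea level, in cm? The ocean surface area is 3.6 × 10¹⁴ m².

about 0.703 cm

Per unit area: Q = 61×10²¹ / (3.6×10¹⁴) ≈ 1.694×10⁸ J/m²
Δh = αQ/(ρcₚ) = 1.7×10⁻⁴ × 1.694×10⁸ / (1027 × 3990) ≈ 0.0070278 m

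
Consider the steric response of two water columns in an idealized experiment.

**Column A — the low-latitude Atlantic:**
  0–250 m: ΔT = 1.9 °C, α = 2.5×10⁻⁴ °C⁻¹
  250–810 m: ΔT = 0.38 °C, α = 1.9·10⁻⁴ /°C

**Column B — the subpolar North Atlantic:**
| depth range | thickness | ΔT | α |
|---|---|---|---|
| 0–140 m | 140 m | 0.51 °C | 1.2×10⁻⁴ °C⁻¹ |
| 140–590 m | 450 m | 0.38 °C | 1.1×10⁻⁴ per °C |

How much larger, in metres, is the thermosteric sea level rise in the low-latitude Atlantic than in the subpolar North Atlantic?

A 250 × 2.5×10⁻⁴ × 1.9 = 0.11875 m
A 250–810 m: 1.9×10⁻⁴ × 0.38 × 560 = 0.040432 m
A total: 0.159182 m
B 0–140 m: 0.51 × 1.2×10⁻⁴ × 140 = 0.008568 m
B Layer 2: 0.38 × 1.1×10⁻⁴ × 450 = 0.01881 m
B total: 0.027378 m
Difference: 0.159182 − 0.027378 = 0.131804 m

0.13 m larger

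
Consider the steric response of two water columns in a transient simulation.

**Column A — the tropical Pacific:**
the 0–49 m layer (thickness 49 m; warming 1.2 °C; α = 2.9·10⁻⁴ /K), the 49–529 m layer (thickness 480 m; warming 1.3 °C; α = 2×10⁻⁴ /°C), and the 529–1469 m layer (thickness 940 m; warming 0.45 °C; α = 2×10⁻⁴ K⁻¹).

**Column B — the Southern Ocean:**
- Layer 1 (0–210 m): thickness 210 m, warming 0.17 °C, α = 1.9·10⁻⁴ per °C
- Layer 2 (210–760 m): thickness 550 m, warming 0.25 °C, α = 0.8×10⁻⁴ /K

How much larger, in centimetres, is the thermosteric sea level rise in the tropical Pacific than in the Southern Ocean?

21 cm

A Layer 1: 2.9×10⁻⁴ × 1.2 × 49 = 0.017052 m
A 49–529 m: 2×10⁻⁴ × 1.3 × 480 = 0.12480 m
A 529–1469 m: 940 × 2×10⁻⁴ × 0.45 = 0.08460 m
A total: 0.226452 m
B Layer 1: 210 × 1.9×10⁻⁴ × 0.17 = 0.006783 m
B Layer 2: 550 × 0.25 × 0.8×10⁻⁴ = 0.01100 m
B total: 0.017783 m
Difference: 0.226452 − 0.017783 = 0.208669 m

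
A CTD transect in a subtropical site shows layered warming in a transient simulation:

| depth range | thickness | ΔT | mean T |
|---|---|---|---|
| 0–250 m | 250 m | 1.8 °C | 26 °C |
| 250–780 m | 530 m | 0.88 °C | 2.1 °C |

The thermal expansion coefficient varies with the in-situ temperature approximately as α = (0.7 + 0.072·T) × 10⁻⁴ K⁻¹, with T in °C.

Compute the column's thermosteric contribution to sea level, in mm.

Layer 1: α = (0.7 + 0.072×26)×10⁻⁴ = 2.572×10⁻⁴ K⁻¹
Layer 2: α = (0.7 + 0.072×2.1)×10⁻⁴ = 0.8512×10⁻⁴ K⁻¹
250 × 2.572×10⁻⁴ × 1.8 = 0.11574 m
250–780 m: 530 × 0.88 × 0.8512×10⁻⁴ = 0.039699968 m
Δh = 0.11574 + 0.039699968 = 0.155439968 m ≈ 155 mm

155 mm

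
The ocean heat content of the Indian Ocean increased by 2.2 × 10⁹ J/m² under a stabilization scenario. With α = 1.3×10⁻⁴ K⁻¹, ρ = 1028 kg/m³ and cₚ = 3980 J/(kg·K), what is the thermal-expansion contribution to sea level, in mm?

Δh = αQ/(ρcₚ) = 1.3×10⁻⁴ × 2.2×10⁹ / (1028 × 3980) ≈ 0.069902 m

about 69.9 mm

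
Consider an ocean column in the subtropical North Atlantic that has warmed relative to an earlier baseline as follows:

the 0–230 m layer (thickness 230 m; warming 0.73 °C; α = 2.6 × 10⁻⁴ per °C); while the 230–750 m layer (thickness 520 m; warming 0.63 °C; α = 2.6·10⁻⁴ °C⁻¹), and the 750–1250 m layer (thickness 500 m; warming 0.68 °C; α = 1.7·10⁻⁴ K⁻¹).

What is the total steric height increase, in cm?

Δh ≈ 18.7 cm

0.73 × 2.6×10⁻⁴ × 230 = 0.043654 m
520 × 0.63 × 2.6×10⁻⁴ = 0.085176 m
Layer 3: 1.7×10⁻⁴ × 0.68 × 500 = 0.05780 m
Δh = 0.043654 + 0.085176 + 0.05780 = 0.18663 m ≈ 18.7 cm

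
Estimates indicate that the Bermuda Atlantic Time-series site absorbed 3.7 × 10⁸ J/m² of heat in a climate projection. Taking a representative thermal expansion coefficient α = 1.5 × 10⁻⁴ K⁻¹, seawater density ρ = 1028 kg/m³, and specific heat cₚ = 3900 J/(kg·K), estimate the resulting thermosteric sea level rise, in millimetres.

Δh = αQ/(ρcₚ) = 1.5×10⁻⁴ × 3.7×10⁸ / (1028 × 3900) ≈ 0.013843 m

13.8 mm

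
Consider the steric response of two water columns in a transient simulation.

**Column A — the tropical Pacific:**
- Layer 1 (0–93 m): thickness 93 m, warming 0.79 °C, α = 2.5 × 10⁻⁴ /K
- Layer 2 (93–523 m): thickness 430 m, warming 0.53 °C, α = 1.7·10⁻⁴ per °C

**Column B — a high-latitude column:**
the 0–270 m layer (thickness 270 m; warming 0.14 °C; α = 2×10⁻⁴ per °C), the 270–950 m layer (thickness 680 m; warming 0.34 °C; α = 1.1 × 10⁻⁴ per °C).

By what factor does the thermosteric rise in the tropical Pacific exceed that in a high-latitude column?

1.7

A Layer 1: 0.79 × 93 × 2.5×10⁻⁴ = 0.0183675 m
A 93–523 m: 1.7×10⁻⁴ × 0.53 × 430 = 0.038743 m
A total: 0.0571105 m
B 0–270 m: 270 × 2×10⁻⁴ × 0.14 = 0.00756 m
B 680 × 0.34 × 1.1×10⁻⁴ = 0.025432 m
B total: 0.032992 m
Ratio: 0.0571105 / 0.032992 ≈ 1.731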